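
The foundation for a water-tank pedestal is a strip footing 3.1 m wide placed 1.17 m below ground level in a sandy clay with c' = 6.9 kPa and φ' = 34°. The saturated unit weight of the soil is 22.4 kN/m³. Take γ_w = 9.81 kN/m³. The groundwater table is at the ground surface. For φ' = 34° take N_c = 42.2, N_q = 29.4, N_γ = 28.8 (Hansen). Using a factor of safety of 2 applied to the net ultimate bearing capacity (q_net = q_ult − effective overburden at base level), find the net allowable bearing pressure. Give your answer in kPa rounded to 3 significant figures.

Water table at ground surface, so effective unit weight γ' = 22.4 − 9.81 = 12.59 kN/m³ is used throughout; overburden q = 12.59 × 1.17 = 14.73 kPa; the same γ' applies in the ½γBN_γ term.
Cohesion term c·N_c = 6.9 × 42.2 = 291.18 kPa; surcharge term q·N_q = 14.73 × 29.4 = 433.07 kPa; self-weight term 0.5·γ·B·N_γ = 0.5 × 12.59 × 3.1 × 28.8 = 562.02 kPa.
q_ult = 291.18 + 433.07 + 562.02 = 1286.3 kPa.
Net ultimate: q_net = 1286.3 − 14.73 = 1271.5 kPa.
q_all(net) = 1271.5 / 2 = 635.77 kPa.

q_all(net) ≈ 636 kPa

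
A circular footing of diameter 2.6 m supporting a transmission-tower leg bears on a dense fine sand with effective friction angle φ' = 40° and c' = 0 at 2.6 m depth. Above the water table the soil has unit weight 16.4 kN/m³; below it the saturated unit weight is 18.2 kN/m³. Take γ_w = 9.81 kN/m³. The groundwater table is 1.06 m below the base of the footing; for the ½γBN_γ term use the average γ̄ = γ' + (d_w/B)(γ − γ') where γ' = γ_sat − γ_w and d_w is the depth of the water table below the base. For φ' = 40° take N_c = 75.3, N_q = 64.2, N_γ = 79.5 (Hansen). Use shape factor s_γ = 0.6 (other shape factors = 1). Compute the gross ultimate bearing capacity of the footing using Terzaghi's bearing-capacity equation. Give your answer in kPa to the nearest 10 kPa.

q_ult ≈ 3460 kPa

q = γ·D_f = 16.4 × 2.6 = 42.64 kPa.
γ' = 8.39 kN/m³; averaging over the depth B below the base, γ̄ = γ' + (d_w/B)(γ − γ') = 11.656 kN/m³.
q·N_q = 42.64 × 64.2 = 2737.5 kPa
0.5·γ·B·N_γ·s_γ = 0.5 × 11.656 × 2.6 × 79.5 × 0.6 = 722.76 kPa
q_ult = 2737.5 + 722.76 = 3460.3 kPa.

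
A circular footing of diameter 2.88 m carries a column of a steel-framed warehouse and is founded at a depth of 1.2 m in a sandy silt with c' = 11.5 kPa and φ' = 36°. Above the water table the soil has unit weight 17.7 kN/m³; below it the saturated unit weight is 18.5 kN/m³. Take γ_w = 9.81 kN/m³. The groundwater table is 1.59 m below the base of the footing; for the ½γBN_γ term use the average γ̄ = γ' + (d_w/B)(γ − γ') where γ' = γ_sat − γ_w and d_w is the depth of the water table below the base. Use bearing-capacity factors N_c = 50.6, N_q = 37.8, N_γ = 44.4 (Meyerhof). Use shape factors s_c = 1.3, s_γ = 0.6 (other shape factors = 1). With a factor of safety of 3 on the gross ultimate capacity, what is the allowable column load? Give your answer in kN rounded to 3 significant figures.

q = γ·D_f = 17.7 × 1.2 = 21.24 kPa.
γ' = 8.69 kN/m³; averaging over the depth B below the base, γ̄ = γ' + (d_w/B)(γ − γ') = 13.664 kN/m³.
c·N_c·s_c = 11.5 × 50.6 × 1.3 = 756.47 kPa
q·N_q = 21.24 × 37.8 = 802.87 kPa
0.5·γ·B·N_γ·s_γ = 0.5 × 13.664 × 2.88 × 44.4 × 0.6 = 524.18 kPa
q_ult = 756.47 + 802.87 + 524.18 = 2083.5 kPa.
Gross allowable pressure q_all = 2083.5 / 3 = 694.51 kPa.
Footing area = 6.5144 m², so allowable column load = 694.51 × 6.5144 = 4524.3 kN.

P_all ≈ 4520 kN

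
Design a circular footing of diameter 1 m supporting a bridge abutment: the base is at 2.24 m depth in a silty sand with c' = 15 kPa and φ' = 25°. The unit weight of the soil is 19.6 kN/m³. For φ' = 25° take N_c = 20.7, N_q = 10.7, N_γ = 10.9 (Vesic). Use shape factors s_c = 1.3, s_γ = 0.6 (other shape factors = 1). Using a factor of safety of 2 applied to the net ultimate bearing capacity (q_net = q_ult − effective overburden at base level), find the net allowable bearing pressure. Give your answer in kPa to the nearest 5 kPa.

q = γ·D_f = 19.6 × 2.24 = 43.904 kPa.
c·N_c·s_c = 15 × 20.7 × 1.3 = 403.65 kPa
q·N_q = 43.904 × 10.7 = 469.77 kPa
0.5·γ·B·N_γ·s_γ = 0.5 × 19.6 × 1 × 10.9 × 0.6 = 64.092 kPa
q_ult = 403.65 + 469.77 + 64.092 = 937.51 kPa.
Net ultimate: q_net = 937.51 − 43.904 = 893.61 kPa.
q_all(net) = 893.61 / 2 = 446.81 kPa.

q_all(net) ≈ 445 kPa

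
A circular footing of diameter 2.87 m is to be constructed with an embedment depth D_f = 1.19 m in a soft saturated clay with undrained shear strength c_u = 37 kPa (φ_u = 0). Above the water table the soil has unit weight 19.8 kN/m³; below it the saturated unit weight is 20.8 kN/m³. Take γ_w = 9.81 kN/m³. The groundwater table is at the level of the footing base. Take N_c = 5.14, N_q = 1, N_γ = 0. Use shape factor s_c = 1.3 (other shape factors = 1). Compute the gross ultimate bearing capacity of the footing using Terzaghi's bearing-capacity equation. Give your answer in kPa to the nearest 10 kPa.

q_ult ≈ 270 kPa

Overburden at base level: q = 19.8 × 1.19 = 23.562 kPa.
Cohesion term c·N_c·s_c = 37 × 5.14 × 1.3 = 247.23 kPa; surcharge term q·N_q = 23.562 × 1 = 23.562 kPa.
q_ult = 247.23 + 23.562 = 270.8 kPa.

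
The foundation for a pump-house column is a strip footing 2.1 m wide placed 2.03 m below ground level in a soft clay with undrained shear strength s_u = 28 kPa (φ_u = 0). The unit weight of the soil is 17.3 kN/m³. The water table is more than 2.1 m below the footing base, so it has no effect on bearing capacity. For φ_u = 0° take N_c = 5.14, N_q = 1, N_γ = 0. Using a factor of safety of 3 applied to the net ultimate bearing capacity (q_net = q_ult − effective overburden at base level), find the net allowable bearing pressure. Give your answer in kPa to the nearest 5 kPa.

q_all(net) ≈ 50 kPa

Overburden at base level: q = 17.3 × 2.03 = 35.119 kPa.
Cohesion term c·N_c = 28 × 5.14 = 143.92 kPa; surcharge term q·N_q = 35.119 × 1 = 35.119 kPa.
q_ult = 143.92 + 35.119 = 179.04 kPa.
Net ultimate: q_net = 179.04 − 35.119 = 143.92 kPa.
q_all(net) = 143.92 / 3 = 47.973 kPa.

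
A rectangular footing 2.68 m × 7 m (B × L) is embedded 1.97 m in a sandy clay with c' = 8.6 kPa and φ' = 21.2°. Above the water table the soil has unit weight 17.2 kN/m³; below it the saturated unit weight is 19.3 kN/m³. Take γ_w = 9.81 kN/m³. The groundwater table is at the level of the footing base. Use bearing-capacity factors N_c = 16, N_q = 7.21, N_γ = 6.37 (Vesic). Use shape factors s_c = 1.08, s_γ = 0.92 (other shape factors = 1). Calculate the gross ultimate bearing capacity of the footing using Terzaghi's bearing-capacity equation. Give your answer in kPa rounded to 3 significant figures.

q_ult ≈ 467 kPa

Overburden at base level: q = 17.2 × 1.97 = 33.884 kPa.
Below the base the soil is submerged, so the ½γBN_γ term uses γ' = 19.3 − 9.81 = 9.49 kN/m³.
Cohesion term c·N_c·s_c = 8.6 × 16 × 1.08 = 148.61 kPa; surcharge term q·N_q = 33.884 × 7.21 = 244.3 kPa; self-weight term 0.5·γ·B·N_γ·s_γ = 0.5 × 9.49 × 2.68 × 6.37 × 0.92 = 74.524 kPa.
q_ult = 148.61 + 244.3 + 74.524 = 467.44 kPa.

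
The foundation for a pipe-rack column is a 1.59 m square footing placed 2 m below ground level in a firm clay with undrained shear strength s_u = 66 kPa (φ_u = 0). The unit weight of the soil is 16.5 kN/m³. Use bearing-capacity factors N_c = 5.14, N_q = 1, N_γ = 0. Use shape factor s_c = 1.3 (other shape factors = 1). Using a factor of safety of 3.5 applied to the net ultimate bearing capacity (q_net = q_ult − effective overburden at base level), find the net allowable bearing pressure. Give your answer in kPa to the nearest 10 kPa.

Overburden at base level: q = 16.5 × 2 = 33 kPa.
Cohesion term c·N_c·s_c = 66 × 5.14 × 1.3 = 441.01 kPa; surcharge term q·N_q = 33 × 1 = 33 kPa.
q_ult = 441.01 + 33 = 474.01 kPa.
Net ultimate: q_net = 474.01 − 33 = 441.01 kPa.
q_all(net) = 441.01 / 3.5 = 126 kPa.

q_all(net) ≈ 130 kPa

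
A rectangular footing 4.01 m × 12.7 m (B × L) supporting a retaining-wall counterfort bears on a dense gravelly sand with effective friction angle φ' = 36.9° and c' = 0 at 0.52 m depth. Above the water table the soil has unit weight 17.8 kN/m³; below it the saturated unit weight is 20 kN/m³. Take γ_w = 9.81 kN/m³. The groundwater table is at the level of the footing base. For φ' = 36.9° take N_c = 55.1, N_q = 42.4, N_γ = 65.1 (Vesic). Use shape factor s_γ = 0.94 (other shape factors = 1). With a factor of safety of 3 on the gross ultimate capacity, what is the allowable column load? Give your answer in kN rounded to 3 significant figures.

q = γ·D_f = 17.8 × 0.52 = 9.256 kPa.
For the ½γBN_γ term take γ' = 20 − 9.81 = 10.19 kN/m³ (soil below base is submerged).
q·N_q = 9.256 × 42.4 = 392.45 kPa
0.5·γ·B·N_γ·s_γ = 0.5 × 10.19 × 4.01 × 65.1 × 0.94 = 1250.3 kPa
q_ult = 392.45 + 1250.3 = 1642.7 kPa.
Gross allowable pressure q_all = 1642.7 / 3 = 547.57 kPa.
Footing area = 50.927 m², so allowable column load = 547.57 × 50.927 = 27886 kN.

P_all ≈ 27900 kN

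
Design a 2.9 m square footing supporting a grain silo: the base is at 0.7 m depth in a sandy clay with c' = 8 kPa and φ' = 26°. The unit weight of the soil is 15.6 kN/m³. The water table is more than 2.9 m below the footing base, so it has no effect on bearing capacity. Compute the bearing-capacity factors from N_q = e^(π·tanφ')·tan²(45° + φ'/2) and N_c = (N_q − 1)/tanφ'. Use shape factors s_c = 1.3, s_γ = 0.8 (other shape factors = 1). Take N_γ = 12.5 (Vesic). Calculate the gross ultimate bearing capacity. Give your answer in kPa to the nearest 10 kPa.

tan26° = 0.4877, so N_q = e^(π×0.4877)·tan²(58°) = 4.629 × 2.561 = 11.85.
N_c = (11.85 − 1)/tan26° = 22.25.
Overburden at base level: q = 15.6 × 0.7 = 10.92 kPa.
Cohesion term c·N_c·s_c = 8 × 22.254 × 1.3 = 231.45 kPa; surcharge term q·N_q = 10.92 × 11.854 = 129.45 kPa; self-weight term 0.5·γ·B·N_γ·s_γ = 0.5 × 15.6 × 2.9 × 12.5 × 0.8 = 226.2 kPa.
q_ult = 231.45 + 129.45 + 226.2 = 587.09 kPa.

q_ult ≈ 590 kPa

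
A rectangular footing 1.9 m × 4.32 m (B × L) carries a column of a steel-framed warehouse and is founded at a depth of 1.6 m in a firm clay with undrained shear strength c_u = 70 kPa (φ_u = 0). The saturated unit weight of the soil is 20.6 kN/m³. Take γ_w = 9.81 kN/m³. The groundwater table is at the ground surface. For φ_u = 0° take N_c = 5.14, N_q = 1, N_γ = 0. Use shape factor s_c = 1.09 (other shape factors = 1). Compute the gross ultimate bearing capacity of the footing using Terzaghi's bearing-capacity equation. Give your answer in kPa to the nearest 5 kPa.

γ' = 20.6 − 9.81 = 10.79 kN/m³ (submerged throughout). q = 10.79 × 1.6 = 17.264 kPa.
c·N_c·s_c = 70 × 5.14 × 1.09 = 392.18 kPa
q·N_q = 17.264 × 1 = 17.264 kPa
q_ult = 392.18 + 17.264 = 409.45 kPa.

q_ult ≈ 410 kPa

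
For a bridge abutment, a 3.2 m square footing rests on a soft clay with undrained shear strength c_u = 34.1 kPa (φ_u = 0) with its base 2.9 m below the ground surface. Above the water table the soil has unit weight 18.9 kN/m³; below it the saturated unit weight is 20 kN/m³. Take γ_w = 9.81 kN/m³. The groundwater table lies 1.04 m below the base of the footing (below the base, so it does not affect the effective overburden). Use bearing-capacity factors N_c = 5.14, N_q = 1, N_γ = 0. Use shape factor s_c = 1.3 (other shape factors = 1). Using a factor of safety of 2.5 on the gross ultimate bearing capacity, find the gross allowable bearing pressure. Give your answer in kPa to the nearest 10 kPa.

q_all ≈ 110 kPa

q = γ·D_f = 18.9 × 2.9 = 54.81 kPa.
c·N_c·s_c = 34.1 × 5.14 × 1.3 = 227.86 kPa
q·N_q = 54.81 × 1 = 54.81 kPa
q_ult = 227.86 + 54.81 = 282.67 kPa.
q_all = 282.67 / 2.5 = 113.07 kPa.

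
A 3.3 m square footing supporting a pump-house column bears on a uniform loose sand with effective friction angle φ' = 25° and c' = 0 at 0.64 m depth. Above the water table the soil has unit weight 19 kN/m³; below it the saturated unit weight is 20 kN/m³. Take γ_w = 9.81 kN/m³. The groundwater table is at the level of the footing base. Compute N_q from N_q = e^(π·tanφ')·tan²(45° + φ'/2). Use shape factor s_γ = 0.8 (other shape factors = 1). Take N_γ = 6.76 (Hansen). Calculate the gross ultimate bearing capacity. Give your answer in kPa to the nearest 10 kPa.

q_ult ≈ 220 kPa

tan25° = 0.4663, so N_q = e^(π×0.4663)·tan²(57.5°) = 4.327 × 2.464 = 10.66.
Effective surcharge at the founding depth q = γ·D_f = 19 × 0.64 = 12.16 kPa.
The water table coincides with the base, so in the self-weight term γ → γ' = 10.19 kN/m³.
q_ult = q·N_q + 0.5·γ·B·N_γ·s_γ
     = 12.16 × 10.662 + 0.5 × 10.19 × 3.3 × 6.76 × 0.8
     = 129.65 + 90.927 = 220.58 kPa.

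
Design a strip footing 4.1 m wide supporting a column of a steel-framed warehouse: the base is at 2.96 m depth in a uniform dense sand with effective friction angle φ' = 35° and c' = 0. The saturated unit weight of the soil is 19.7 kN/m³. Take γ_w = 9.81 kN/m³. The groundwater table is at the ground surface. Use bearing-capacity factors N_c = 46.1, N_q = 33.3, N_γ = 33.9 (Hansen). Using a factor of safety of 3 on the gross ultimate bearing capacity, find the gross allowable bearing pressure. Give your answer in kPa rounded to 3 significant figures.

q_all ≈ 554 kPa

With the water table at the surface the whole profile is submerged: γ' = 19.7 − 9.81 = 9.89 kN/m³, so q = γ'·D_f = 29.274 kPa; the same γ' applies in the ½γBN_γ term.
q_ult = q·N_q + 0.5·γ·B·N_γ
     = 29.274 × 33.3 + 0.5 × 9.89 × 4.1 × 33.9
     = 974.84 + 687.31 = 1662.1 kPa.
q_all = 1662.1 / 3 = 554.05 kPa.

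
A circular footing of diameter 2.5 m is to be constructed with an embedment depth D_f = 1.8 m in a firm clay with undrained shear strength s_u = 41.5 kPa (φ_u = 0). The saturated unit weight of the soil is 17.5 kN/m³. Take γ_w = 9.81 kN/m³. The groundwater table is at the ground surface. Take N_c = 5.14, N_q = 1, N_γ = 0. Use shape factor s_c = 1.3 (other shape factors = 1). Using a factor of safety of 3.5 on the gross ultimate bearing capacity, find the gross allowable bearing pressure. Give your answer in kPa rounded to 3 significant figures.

With the water table at the surface the whole profile is submerged: γ' = 17.5 − 9.81 = 7.69 kN/m³, so q = γ'·D_f = 13.842 kPa.
q_ult = c·N_c·s_c + q·N_q
     = 41.5 × 5.14 × 1.3 + 13.842 × 1
     = 277.3 + 13.842 = 291.14 kPa.
q_all = 291.14 / 3.5 = 83.184 kPa.

q_all ≈ 83.2 kPa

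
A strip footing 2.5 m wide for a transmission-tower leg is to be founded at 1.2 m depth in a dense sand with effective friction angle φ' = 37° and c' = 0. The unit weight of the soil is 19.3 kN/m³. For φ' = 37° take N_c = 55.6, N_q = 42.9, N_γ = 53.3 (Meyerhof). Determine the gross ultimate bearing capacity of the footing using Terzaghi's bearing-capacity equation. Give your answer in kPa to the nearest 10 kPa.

q = γ·D_f = 19.3 × 1.2 = 23.16 kPa.
q·N_q = 23.16 × 42.9 = 993.56 kPa
0.5·γ·B·N_γ = 0.5 × 19.3 × 2.5 × 53.3 = 1285.9 kPa
q_ult = 993.56 + 1285.9 = 2279.4 kPa.

q_ult ≈ 2280 kPa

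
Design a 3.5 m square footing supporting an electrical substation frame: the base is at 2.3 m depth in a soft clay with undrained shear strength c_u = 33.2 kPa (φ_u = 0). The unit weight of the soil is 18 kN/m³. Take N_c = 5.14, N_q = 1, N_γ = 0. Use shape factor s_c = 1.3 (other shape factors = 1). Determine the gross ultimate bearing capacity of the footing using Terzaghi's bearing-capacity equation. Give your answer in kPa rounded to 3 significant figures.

q_ult ≈ 263 kPa

q = γ·D_f = 18 × 2.3 = 41.4 kPa.
c·N_c·s_c = 33.2 × 5.14 × 1.3 = 221.84 kPa
q·N_q = 41.4 × 1 = 41.4 kPa
q_ult = 221.84 + 41.4 = 263.24 kPa.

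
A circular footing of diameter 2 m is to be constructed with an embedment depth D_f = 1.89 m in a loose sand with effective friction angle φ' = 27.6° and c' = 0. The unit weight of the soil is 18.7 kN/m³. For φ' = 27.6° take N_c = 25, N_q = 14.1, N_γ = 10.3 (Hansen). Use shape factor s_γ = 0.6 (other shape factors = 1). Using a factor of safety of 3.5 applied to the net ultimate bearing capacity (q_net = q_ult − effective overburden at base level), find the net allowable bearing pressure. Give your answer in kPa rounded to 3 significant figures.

Overburden at base level: q = 18.7 × 1.89 = 35.343 kPa.
Surcharge term q·N_q = 35.343 × 14.1 = 498.34 kPa; self-weight term 0.5·γ·B·N_γ·s_γ = 0.5 × 18.7 × 2 × 10.3 × 0.6 = 115.57 kPa.
q_ult = 498.34 + 115.57 = 613.9 kPa.
Net ultimate: q_net = 613.9 − 35.343 = 578.56 kPa.
q_all(net) = 578.56 / 3.5 = 165.3 kPa.

q_all(net) ≈ 165 kPa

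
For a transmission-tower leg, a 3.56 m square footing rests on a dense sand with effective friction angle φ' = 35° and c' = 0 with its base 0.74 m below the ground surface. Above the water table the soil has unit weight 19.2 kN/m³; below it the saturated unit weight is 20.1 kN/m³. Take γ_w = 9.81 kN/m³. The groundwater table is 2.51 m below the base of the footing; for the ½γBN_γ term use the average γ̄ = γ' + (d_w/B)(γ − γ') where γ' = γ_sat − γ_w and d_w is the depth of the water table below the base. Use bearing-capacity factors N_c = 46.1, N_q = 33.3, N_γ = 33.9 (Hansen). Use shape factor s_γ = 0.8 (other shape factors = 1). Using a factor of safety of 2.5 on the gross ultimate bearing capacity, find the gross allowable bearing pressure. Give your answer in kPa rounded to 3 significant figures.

q_all ≈ 509 kPa

q = γ·D_f = 19.2 × 0.74 = 14.208 kPa.
γ' = 10.29 kN/m³; averaging over the depth B below the base, γ̄ = γ' + (d_w/B)(γ − γ') = 16.572 kN/m³.
q·N_q = 14.208 × 33.3 = 473.13 kPa
0.5·γ·B·N_γ·s_γ = 0.5 × 16.572 × 3.56 × 33.9 × 0.8 = 799.99 kPa
q_ult = 473.13 + 799.99 = 1273.1 kPa.
q_all = 1273.1 / 2.5 = 509.25 kPa.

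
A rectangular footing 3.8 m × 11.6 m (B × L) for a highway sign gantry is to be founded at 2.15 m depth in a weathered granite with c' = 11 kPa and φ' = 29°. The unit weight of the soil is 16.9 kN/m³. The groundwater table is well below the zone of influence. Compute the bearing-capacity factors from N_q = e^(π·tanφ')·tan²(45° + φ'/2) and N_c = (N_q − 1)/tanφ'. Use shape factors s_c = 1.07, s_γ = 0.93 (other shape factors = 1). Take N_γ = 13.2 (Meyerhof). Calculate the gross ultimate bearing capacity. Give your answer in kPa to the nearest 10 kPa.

q_ult ≈ 1320 kPa

tan29° = 0.5543, so N_q = e^(π×0.5543)·tan²(59.5°) = 5.705 × 2.882 = 16.44.
N_c = (16.44 − 1)/tan29° = 27.86.
Effective surcharge at the founding depth q = γ·D_f = 16.9 × 2.15 = 36.335 kPa.
q_ult = c·N_c·s_c + q·N_q + 0.5·γ·B·N_γ·s_γ
     = 11 × 27.86 × 1.07 + 36.335 × 16.443 + 0.5 × 16.9 × 3.8 × 13.2 × 0.93
     = 327.92 + 597.47 + 394.18 = 1319.6 kPa.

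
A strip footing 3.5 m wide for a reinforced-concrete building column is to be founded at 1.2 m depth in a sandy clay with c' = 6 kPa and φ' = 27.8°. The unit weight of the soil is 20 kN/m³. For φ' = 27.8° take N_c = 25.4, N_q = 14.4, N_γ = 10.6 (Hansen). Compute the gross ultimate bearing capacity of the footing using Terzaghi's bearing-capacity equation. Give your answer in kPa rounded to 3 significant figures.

q = γ·D_f = 20 × 1.2 = 24 kPa.
c·N_c = 6 × 25.4 = 152.4 kPa
q·N_q = 24 × 14.4 = 345.6 kPa
0.5·γ·B·N_γ = 0.5 × 20 × 3.5 × 10.6 = 371 kPa
q_ult = 152.4 + 345.6 + 371 = 869 kPa.

q_ult ≈ 869 kPa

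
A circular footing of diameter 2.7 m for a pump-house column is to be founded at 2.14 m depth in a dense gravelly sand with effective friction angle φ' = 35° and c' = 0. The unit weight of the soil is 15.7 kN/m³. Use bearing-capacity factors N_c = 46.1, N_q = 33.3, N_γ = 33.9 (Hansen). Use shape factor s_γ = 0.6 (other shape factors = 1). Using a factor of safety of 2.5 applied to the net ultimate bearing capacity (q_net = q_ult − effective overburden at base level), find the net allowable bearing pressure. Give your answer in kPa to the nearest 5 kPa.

q_all(net) ≈ 605 kPa

q = γ·D_f = 15.7 × 2.14 = 33.598 kPa.
q·N_q = 33.598 × 33.3 = 1118.8 kPa
0.5·γ·B·N_γ·s_γ = 0.5 × 15.7 × 2.7 × 33.9 × 0.6 = 431.11 kPa
q_ult = 1118.8 + 431.11 = 1549.9 kPa.
Net ultimate: q_net = 1549.9 − 33.598 = 1516.3 kPa.
q_all(net) = 1516.3 / 2.5 = 606.53 kPa.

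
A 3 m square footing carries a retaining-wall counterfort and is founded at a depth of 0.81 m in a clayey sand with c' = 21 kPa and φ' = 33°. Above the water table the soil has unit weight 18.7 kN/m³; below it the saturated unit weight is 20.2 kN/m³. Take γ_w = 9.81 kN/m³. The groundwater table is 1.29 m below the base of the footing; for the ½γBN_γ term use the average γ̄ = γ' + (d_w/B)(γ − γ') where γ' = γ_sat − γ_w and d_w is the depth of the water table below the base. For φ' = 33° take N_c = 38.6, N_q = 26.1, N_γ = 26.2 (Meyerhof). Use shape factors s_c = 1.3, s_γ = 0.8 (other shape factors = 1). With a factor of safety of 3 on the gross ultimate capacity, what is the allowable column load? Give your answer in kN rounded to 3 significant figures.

P_all ≈ 5660 kN

Effective surcharge at the founding depth q = γ·D_f = 18.7 × 0.81 = 15.147 kPa.
With d_w = 1.29 m < B, γ̄ = 10.39 + (1.29/3) × (18.7 − 10.39) = 13.963 kN/m³.
q_ult = c·N_c·s_c + q·N_q + 0.5·γ·B·N_γ·s_γ
     = 21 × 38.6 × 1.3 + 15.147 × 26.1 + 0.5 × 13.963 × 3 × 26.2 × 0.8
     = 1053.8 + 395.34 + 439.01 = 1888.1 kPa.
Gross allowable pressure q_all = 1888.1 / 3 = 629.37 kPa.
Footing area = 9 m², so allowable column load = 629.37 × 9 = 5664.4 kN.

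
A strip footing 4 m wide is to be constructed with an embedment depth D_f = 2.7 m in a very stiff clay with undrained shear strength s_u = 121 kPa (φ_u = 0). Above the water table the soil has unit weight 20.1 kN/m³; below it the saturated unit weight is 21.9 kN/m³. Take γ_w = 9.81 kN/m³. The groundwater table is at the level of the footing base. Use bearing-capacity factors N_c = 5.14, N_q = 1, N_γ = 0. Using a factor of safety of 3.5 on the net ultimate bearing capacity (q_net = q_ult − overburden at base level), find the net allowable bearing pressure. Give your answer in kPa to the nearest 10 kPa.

q_all(net) ≈ 180 kPa

Overburden at base level: q = 20.1 × 2.7 = 54.27 kPa.
Cohesion term c·N_c = 121 × 5.14 = 621.94 kPa; surcharge term q·N_q = 54.27 × 1 = 54.27 kPa.
q_ult = 621.94 + 54.27 = 676.21 kPa.
q_net = 676.21 − 54.27 = 621.94 kPa.
q_all(net) = 621.94 / 3.5 = 177.7 kPa.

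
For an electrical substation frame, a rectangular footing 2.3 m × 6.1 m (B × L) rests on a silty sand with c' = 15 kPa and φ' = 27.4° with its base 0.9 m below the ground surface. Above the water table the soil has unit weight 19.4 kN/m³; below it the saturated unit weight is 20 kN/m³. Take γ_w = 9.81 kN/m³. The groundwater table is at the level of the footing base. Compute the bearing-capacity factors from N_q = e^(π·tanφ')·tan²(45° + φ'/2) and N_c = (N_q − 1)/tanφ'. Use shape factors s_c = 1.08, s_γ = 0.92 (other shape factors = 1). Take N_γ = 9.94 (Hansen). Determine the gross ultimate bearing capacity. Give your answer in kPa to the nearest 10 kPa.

q_ult ≈ 750 kPa

tan27.4° = 0.5184, so N_q = e^(π×0.5184)·tan²(58.7°) = 5.096 × 2.705 = 13.78.
N_c = (13.78 − 1)/tan27.4° = 24.66.
Effective surcharge at the founding depth q = γ·D_f = 19.4 × 0.9 = 17.46 kPa.
The water table coincides with the base, so in the self-weight term γ → γ' = 10.19 kN/m³.
q_ult = c·N_c·s_c + q·N_q + 0.5·γ·B·N_γ·s_γ
     = 15 × 24.665 × 1.08 + 17.46 × 13.785 + 0.5 × 10.19 × 2.3 × 9.94 × 0.92
     = 399.57 + 240.68 + 107.16 = 747.42 kPa.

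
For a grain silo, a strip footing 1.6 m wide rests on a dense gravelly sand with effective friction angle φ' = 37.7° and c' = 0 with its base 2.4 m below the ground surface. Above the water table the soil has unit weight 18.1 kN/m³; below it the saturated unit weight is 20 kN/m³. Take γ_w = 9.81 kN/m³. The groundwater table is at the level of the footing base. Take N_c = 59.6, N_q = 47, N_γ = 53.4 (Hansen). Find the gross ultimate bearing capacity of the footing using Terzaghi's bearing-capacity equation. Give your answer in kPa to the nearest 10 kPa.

q = γ·D_f = 18.1 × 2.4 = 43.44 kPa.
For the ½γBN_γ term take γ' = 20 − 9.81 = 10.19 kN/m³ (soil below base is submerged).
q·N_q = 43.44 × 47 = 2041.7 kPa
0.5·γ·B·N_γ = 0.5 × 10.19 × 1.6 × 53.4 = 435.32 kPa
q_ult = 2041.7 + 435.32 = 2477 kPa.

q_ult ≈ 2480 kPa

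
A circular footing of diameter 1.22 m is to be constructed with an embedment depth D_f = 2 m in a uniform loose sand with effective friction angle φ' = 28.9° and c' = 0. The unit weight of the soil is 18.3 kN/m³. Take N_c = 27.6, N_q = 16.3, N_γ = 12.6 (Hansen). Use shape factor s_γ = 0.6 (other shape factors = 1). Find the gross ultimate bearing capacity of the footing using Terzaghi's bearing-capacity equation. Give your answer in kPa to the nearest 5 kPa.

q_ult ≈ 680 kPa

Effective surcharge at the founding depth q = γ·D_f = 18.3 × 2 = 36.6 kPa.
q_ult = q·N_q + 0.5·γ·B·N_γ·s_γ
     = 36.6 × 16.3 + 0.5 × 18.3 × 1.22 × 12.6 × 0.6
     = 596.58 + 84.392 = 680.97 kPa.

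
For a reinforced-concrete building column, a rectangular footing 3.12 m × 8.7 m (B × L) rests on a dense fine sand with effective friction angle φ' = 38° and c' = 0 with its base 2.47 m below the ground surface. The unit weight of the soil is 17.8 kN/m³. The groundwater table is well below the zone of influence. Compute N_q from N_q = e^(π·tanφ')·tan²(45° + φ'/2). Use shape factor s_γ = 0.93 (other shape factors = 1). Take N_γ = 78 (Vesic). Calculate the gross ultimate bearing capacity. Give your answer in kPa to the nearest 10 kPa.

q_ult ≈ 4170 kPa

tan38° = 0.7813, so N_q = e^(π×0.7813)·tan²(64°) = 11.64 × 4.204 = 48.93.
Effective surcharge at the founding depth q = γ·D_f = 17.8 × 2.47 = 43.966 kPa.
q_ult = q·N_q + 0.5·γ·B·N_γ·s_γ
     = 43.966 × 48.933 + 0.5 × 17.8 × 3.12 × 78 × 0.93
     = 2151.4 + 2014.3 = 4165.7 kPa.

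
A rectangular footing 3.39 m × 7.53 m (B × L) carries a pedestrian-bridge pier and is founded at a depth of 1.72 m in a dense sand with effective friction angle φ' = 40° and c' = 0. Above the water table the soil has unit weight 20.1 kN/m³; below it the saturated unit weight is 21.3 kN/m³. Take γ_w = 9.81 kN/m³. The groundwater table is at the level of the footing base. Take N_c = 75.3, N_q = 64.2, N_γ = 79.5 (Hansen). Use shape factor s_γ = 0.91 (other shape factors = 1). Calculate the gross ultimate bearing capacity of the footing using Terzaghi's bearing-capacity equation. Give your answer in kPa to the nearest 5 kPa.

q_ult ≈ 3630 kPa

q = γ·D_f = 20.1 × 1.72 = 34.572 kPa.
For the ½γBN_γ term take γ' = 21.3 − 9.81 = 11.49 kN/m³ (soil below base is submerged).
q·N_q = 34.572 × 64.2 = 2219.5 kPa
0.5·γ·B·N_γ·s_γ = 0.5 × 11.49 × 3.39 × 79.5 × 0.91 = 1409 kPa
q_ult = 2219.5 + 1409 = 3628.5 kPa.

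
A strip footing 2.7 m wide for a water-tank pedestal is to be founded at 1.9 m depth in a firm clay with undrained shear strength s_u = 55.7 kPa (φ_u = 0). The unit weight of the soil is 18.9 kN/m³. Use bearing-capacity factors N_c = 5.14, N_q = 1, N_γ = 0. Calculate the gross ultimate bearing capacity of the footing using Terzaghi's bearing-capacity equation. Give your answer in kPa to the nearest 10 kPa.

Effective surcharge at the founding depth q = γ·D_f = 18.9 × 1.9 = 35.91 kPa.
q_ult = c·N_c + q·N_q
     = 55.7 × 5.14 + 35.91 × 1
     = 286.3 + 35.91 = 322.21 kPa.

q_ult ≈ 320 kPa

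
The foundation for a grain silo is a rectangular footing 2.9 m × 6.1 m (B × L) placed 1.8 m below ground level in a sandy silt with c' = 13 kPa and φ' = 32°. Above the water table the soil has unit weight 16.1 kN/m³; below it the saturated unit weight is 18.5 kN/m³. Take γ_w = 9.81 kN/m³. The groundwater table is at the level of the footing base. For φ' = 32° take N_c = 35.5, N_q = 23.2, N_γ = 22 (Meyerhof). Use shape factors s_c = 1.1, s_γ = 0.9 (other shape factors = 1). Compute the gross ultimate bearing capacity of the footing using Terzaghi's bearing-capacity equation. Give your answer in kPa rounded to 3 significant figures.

Effective surcharge at the founding depth q = γ·D_f = 16.1 × 1.8 = 28.98 kPa.
The water table coincides with the base, so in the self-weight term γ → γ' = 8.69 kN/m³.
q_ult = c·N_c·s_c + q·N_q + 0.5·γ·B·N_γ·s_γ
     = 13 × 35.5 × 1.1 + 28.98 × 23.2 + 0.5 × 8.69 × 2.9 × 22 × 0.9
     = 507.65 + 672.34 + 249.49 = 1429.5 kPa.

q_ult ≈ 1430 kPa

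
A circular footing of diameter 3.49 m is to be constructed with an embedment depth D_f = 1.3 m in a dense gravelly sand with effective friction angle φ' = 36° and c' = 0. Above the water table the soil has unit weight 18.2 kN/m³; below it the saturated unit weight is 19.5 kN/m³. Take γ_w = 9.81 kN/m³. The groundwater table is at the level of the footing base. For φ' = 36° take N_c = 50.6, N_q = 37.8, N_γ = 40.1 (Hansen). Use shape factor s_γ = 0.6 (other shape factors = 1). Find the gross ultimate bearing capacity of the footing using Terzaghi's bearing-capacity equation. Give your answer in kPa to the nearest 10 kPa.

Effective surcharge at the founding depth q = γ·D_f = 18.2 × 1.3 = 23.66 kPa.
The water table coincides with the base, so in the self-weight term γ → γ' = 9.69 kN/m³.
q_ult = q·N_q + 0.5·γ·B·N_γ·s_γ
     = 23.66 × 37.8 + 0.5 × 9.69 × 3.49 × 40.1 × 0.6
     = 894.35 + 406.83 = 1301.2 kPa.

q_ult ≈ 1300 kPa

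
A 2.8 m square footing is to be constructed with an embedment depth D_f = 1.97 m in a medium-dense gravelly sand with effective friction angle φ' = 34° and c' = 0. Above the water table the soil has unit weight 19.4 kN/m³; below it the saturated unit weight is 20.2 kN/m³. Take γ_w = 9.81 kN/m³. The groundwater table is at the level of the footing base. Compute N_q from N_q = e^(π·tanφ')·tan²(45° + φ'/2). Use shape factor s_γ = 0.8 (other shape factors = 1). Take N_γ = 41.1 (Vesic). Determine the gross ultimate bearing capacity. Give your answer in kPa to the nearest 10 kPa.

q_ult ≈ 1600 kPa

tan34° = 0.6745, so N_q = e^(π×0.6745)·tan²(62°) = 8.323 × 3.537 = 29.44.
q = γ·D_f = 19.4 × 1.97 = 38.218 kPa.
For the ½γBN_γ term take γ' = 20.2 − 9.81 = 10.39 kN/m³ (soil below base is submerged).
q·N_q = 38.218 × 29.44 = 1125.1 kPa
0.5·γ·B·N_γ·s_γ = 0.5 × 10.39 × 2.8 × 41.1 × 0.8 = 478.27 kPa
q_ult = 1125.1 + 478.27 = 1603.4 kPa.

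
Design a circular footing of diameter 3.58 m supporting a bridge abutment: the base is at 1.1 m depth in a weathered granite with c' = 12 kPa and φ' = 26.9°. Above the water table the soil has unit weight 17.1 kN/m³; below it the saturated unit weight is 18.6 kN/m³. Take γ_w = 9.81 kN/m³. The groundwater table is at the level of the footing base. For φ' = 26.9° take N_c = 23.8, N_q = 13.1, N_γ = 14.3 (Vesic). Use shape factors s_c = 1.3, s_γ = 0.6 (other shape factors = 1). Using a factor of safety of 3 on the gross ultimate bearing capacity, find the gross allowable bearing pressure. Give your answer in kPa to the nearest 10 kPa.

q_all ≈ 250 kPa

Effective surcharge at the founding depth q = γ·D_f = 17.1 × 1.1 = 18.81 kPa.
The water table coincides with the base, so in the self-weight term γ → γ' = 8.79 kN/m³.
q_ult = c·N_c·s_c + q·N_q + 0.5·γ·B·N_γ·s_γ
     = 12 × 23.8 × 1.3 + 18.81 × 13.1 + 0.5 × 8.79 × 3.58 × 14.3 × 0.6
     = 371.28 + 246.41 + 135 = 752.69 kPa.
q_all = 752.69 / 3 = 250.9 kPa.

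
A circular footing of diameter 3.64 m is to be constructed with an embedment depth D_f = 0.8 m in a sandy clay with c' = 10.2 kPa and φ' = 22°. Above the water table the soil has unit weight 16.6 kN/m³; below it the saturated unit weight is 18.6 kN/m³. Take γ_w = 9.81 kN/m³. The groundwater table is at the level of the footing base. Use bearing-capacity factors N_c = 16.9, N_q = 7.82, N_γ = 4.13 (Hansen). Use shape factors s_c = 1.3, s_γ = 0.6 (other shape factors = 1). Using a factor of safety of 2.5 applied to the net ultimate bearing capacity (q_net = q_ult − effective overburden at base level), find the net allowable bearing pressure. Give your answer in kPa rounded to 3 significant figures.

q_all(net) ≈ 142 kPa

q = γ·D_f = 16.6 × 0.8 = 13.28 kPa.
For the ½γBN_γ term take γ' = 18.6 − 9.81 = 8.79 kN/m³ (soil below base is submerged).
c·N_c·s_c = 10.2 × 16.9 × 1.3 = 224.09 kPa
q·N_q = 13.28 × 7.82 = 103.85 kPa
0.5·γ·B·N_γ·s_γ = 0.5 × 8.79 × 3.64 × 4.13 × 0.6 = 39.643 kPa
q_ult = 224.09 + 103.85 + 39.643 = 367.59 kPa.
Net ultimate: q_net = 367.59 − 13.28 = 354.31 kPa.
q_all(net) = 354.31 / 2.5 = 141.72 kPa.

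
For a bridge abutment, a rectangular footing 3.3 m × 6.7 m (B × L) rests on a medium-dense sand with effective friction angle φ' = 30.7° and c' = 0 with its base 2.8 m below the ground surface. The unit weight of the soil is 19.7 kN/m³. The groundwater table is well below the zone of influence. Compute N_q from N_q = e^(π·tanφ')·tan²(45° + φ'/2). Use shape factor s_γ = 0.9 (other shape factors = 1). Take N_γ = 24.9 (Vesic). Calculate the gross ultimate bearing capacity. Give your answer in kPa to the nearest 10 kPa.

tan30.7° = 0.5938, so N_q = e^(π×0.5938)·tan²(60.35°) = 6.458 × 3.086 = 19.93.
q = γ·D_f = 19.7 × 2.8 = 55.16 kPa.
q·N_q = 55.16 × 19.931 = 1099.4 kPa
0.5·γ·B·N_γ·s_γ = 0.5 × 19.7 × 3.3 × 24.9 × 0.9 = 728.44 kPa
q_ult = 1099.4 + 728.44 = 1827.8 kPa.

q_ult ≈ 1830 kPa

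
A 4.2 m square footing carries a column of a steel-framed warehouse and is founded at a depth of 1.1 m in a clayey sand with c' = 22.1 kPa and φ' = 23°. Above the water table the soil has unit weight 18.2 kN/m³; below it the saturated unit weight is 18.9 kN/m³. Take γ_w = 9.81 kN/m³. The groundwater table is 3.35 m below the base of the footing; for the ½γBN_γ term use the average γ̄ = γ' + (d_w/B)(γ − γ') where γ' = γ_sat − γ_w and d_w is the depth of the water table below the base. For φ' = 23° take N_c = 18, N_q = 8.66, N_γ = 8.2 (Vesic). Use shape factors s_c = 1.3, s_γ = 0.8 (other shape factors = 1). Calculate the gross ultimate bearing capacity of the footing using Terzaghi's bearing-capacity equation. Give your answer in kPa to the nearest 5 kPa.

q = γ·D_f = 18.2 × 1.1 = 20.02 kPa.
γ' = 9.09 kN/m³; averaging over the depth B below the base, γ̄ = γ' + (d_w/B)(γ − γ') = 16.356 kN/m³.
c·N_c·s_c = 22.1 × 18 × 1.3 = 517.14 kPa
q·N_q = 20.02 × 8.66 = 173.37 kPa
0.5·γ·B·N_γ·s_γ = 0.5 × 16.356 × 4.2 × 8.2 × 0.8 = 225.32 kPa
q_ult = 517.14 + 173.37 + 225.32 = 915.84 kPa.

q_ult ≈ 915 kPa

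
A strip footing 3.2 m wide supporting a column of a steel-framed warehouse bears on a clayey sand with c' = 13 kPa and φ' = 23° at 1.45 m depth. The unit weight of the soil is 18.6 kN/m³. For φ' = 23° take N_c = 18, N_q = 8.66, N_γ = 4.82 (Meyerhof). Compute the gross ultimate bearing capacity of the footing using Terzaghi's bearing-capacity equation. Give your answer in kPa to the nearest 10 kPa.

q_ult ≈ 610 kPa

Overburden at base level: q = 18.6 × 1.45 = 26.97 kPa.
Cohesion term c·N_c = 13 × 18 = 234 kPa; surcharge term q·N_q = 26.97 × 8.66 = 233.56 kPa; self-weight term 0.5·γ·B·N_γ = 0.5 × 18.6 × 3.2 × 4.82 = 143.44 kPa.
q_ult = 234 + 233.56 + 143.44 = 611 kPa.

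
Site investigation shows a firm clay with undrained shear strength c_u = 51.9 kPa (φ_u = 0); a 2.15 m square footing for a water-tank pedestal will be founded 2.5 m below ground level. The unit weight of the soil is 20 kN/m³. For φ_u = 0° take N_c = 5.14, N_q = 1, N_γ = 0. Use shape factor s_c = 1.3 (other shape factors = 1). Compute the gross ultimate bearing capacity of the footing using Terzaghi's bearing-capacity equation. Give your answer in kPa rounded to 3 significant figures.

q_ult ≈ 397 kPa

q = γ·D_f = 20 × 2.5 = 50 kPa.
c·N_c·s_c = 51.9 × 5.14 × 1.3 = 346.8 kPa
q·N_q = 50 × 1 = 50 kPa
q_ult = 346.8 + 50 = 396.8 kPa.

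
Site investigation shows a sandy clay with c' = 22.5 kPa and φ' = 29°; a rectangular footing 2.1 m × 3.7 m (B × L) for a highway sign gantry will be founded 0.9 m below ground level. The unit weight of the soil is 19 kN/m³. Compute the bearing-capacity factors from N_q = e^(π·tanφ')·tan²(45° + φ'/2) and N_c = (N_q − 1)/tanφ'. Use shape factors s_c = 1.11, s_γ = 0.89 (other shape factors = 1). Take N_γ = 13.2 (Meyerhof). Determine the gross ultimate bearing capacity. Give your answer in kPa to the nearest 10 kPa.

tan29° = 0.5543, so N_q = e^(π×0.5543)·tan²(59.5°) = 5.705 × 2.882 = 16.44.
N_c = (16.44 − 1)/tan29° = 27.86.
q = γ·D_f = 19 × 0.9 = 17.1 kPa.
c·N_c·s_c = 22.5 × 27.86 × 1.11 = 695.82 kPa
q·N_q = 17.1 × 16.443 = 281.18 kPa
0.5·γ·B·N_γ·s_γ = 0.5 × 19 × 2.1 × 13.2 × 0.89 = 234.37 kPa
q_ult = 695.82 + 281.18 + 234.37 = 1211.4 kPa.

q_ult ≈ 1210 kPa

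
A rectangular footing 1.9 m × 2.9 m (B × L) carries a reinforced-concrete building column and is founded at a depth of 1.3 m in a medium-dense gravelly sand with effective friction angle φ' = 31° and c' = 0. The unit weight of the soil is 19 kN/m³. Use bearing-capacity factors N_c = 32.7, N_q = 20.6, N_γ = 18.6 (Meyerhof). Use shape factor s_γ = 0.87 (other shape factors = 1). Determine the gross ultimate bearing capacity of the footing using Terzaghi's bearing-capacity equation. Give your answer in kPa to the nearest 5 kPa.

q_ult ≈ 800 kPa

Effective surcharge at the founding depth q = γ·D_f = 19 × 1.3 = 24.7 kPa.
q_ult = q·N_q + 0.5·γ·B·N_γ·s_γ
     = 24.7 × 20.6 + 0.5 × 19 × 1.9 × 18.6 × 0.87
     = 508.82 + 292.09 = 800.91 kPa.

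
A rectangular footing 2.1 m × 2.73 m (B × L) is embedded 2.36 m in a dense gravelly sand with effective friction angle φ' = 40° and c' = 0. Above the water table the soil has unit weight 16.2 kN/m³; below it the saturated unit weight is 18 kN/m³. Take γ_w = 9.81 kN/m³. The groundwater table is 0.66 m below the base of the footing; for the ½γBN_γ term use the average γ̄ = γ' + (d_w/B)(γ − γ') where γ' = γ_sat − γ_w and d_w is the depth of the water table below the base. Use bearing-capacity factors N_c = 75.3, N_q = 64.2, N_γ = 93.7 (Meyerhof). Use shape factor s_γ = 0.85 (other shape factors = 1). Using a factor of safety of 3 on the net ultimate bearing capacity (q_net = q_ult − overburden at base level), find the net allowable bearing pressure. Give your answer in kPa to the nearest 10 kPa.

q_all(net) ≈ 1100 kPa

Overburden at base level: q = 16.2 × 2.36 = 38.232 kPa.
The water table is 0.66 m below the base (< B = 2.1 m), so the ½γBN_γ term uses γ̄ = γ' + (d_w/B)(γ − γ') = 8.19 + (0.66/2.1)(16.2 − 8.19) = 10.707 kN/m³.
Surcharge term q·N_q = 38.232 × 64.2 = 2454.5 kPa; self-weight term 0.5·γ·B·N_γ·s_γ = 0.5 × 10.707 × 2.1 × 93.7 × 0.85 = 895.43 kPa.
q_ult = 2454.5 + 895.43 = 3349.9 kPa.
q_net = 3349.9 − 38.232 = 3311.7 kPa.
q_all(net) = 3311.7 / 3 = 1103.9 kPa.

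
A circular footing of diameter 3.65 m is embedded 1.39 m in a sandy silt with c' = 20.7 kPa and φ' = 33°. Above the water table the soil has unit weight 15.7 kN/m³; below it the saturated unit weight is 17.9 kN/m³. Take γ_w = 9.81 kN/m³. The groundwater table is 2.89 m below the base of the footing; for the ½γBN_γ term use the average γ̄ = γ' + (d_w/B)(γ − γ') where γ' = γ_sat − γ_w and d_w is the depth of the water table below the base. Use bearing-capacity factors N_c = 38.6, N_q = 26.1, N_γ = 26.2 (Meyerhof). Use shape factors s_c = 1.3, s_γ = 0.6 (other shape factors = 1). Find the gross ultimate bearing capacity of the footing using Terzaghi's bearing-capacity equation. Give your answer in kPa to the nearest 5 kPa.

q = γ·D_f = 15.7 × 1.39 = 21.823 kPa.
γ' = 8.09 kN/m³; averaging over the depth B below the base, γ̄ = γ' + (d_w/B)(γ − γ') = 14.115 kN/m³.
c·N_c·s_c = 20.7 × 38.6 × 1.3 = 1038.7 kPa
q·N_q = 21.823 × 26.1 = 569.58 kPa
0.5·γ·B·N_γ·s_γ = 0.5 × 14.115 × 3.65 × 26.2 × 0.6 = 404.96 kPa
q_ult = 1038.7 + 569.58 + 404.96 = 2013.3 kPa.

q_ult ≈ 2015 kPa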